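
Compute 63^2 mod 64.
Use repeated squaring. Binary(2) = 10. Walk through the bits of the exponent 2 left-to-right: at each bit after the leading one, square the running value, then multiply by 63 if the bit is 1 (always reducing mod 64):
  bit 1 = 1 (leading): start with 63.
  bit 2 = 0: square 63^2 = 3969 ≡ 1 (mod 64).
Final value: 63^2 ≡ 1 (mod 64).

Final answer: 1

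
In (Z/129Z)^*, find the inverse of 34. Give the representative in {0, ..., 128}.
34^(−1) ≡ 19 (mod 129)

Apply the extended Euclidean algorithm to (129, 34), tracking rows (r, s, t) with s·129 + t·34 = r. Each division r_prev = q·r_cur + r_new produces the new row as (previous row) − q·(current row):
  row A: (129, 1, 0)   [1·129 + 0·34 = 129]
  row B: (34, 0, 1)   [0·129 + 1·34 = 34]
  129 = 3·34 + 27   → row C = row A − 3·row B = (27, 1, −3)   [check: 1·129 − 3·34 = 27]
  34 = 1·27 + 7   → row D = row B − 1·row C = (7, −1, 4)   [check: −1·129 + 4·34 = 7]
  27 = 3·7 + 6   → row E = row C − 3·row D = (6, 4, −15)   [check: 4·129 − 15·34 = 6]
  7 = 1·6 + 1   → row F = row D − 1·row E = (1, −5, 19)   [check: −5·129 + 19·34 = 1]
  6 = 6·1 + 0   → remainder 0, stop. gcd = 1 (last nonzero row F).
The gcd is 1, so 34 is invertible mod 129. The last nonzero row gives −5·129 + 19·34 = 1, so t = 19. So 34^(−1) ≡ 19 (mod 129). Verify: 34 · 19 = 646 ≡ 1 (mod 129). ✓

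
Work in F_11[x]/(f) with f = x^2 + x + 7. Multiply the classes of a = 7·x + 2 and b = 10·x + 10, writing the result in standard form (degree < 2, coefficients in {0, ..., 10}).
a · b ≡ 9·x + 3 (mod f(x))

Multiply as integer polynomials: a · b = 70·x^2 + 90·x + 20. Reducing coefficients mod 11: a · b ≡ 4·x^2 + 2·x + 9. Now divide by f(x) = x^2 + x + 7 in F_11[x], eliminating the leading term at each step:
  leading term 4·x^2: subtract (4)·f(x) = 4·x^2 + 4·x + 6, leaving 9·x + 3 (coefficients mod 11)
The degree is now < 2, so this is the remainder. Hence a · b ≡ 9·x + 3 in F_11[x]/(f).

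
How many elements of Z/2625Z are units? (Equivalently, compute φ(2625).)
An element a ∈ Z/2625Z is a unit iff gcd(a, 2625) = 1, so the number of units is φ(2625). φ is multiplicative, with φ(p^e) = p^e − p^(e−1). Factorise 2625 = 3 · 5^3 · 7. Then
  φ(2625) = (3 − 1) · (5^3 − 5^2) · (7 − 1) = 2 · 100 · 6 = 1200.

Final answer: Z/2625Z has φ(2625) = 1200 units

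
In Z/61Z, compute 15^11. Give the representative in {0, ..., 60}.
12

Use repeated squaring. Binary(11) = 1011. Walk through the bits of the exponent 11 left-to-right: at each bit after the leading one, square the running value, then multiply by 15 if the bit is 1 (always reducing mod 61):
  bit 1 = 1 (leading): start with 15.
  bit 2 = 0: square 15^2 = 225 ≡ 42 (mod 61).
  bit 3 = 1: square 42^2 = 1764 ≡ 56; bit is 1, so multiply 56·15 = 840 ≡ 47 (mod 61).
  bit 4 = 1: square 47^2 = 2209 ≡ 13; bit is 1, so multiply 13·15 = 195 ≡ 12 (mod 61).
Final value: 15^11 ≡ 12 (mod 61).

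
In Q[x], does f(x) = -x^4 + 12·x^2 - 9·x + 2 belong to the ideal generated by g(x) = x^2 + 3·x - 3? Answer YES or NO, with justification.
NO

In Q[x] the ideal (g) consists of all multiples of g, so f ∈ (g) iff g | f, i.e. iff the remainder of f on division by g is 0. Divide f by g (g is monic, so eliminate the leading term of the running remainder at each step):
  leading term -x^4: subtract (-x^2)·g(x) = -x^4 - 3·x^3 + 3·x^2, leaving 3·x^3 + 9·x^2 - 9·x + 2
  leading term 3·x^3: subtract (3·x)·g(x) = 3·x^3 + 9·x^2 - 9·x, leaving 2
The remainder r(x) = 2 ≠ 0 (and deg r < deg g), so g ∤ f, i.e. f ∉ (g).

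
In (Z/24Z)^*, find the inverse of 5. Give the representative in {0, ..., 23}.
5^(−1) ≡ 5 (mod 24)

Apply the extended Euclidean algorithm to (24, 5), tracking rows (r, s, t) with s·24 + t·5 = r. Each division r_prev = q·r_cur + r_new produces the new row as (previous row) − q·(current row):
  row A: (24, 1, 0)   [1·24 + 0·5 = 24]
  row B: (5, 0, 1)   [0·24 + 1·5 = 5]
  24 = 4·5 + 4   → row C = row A − 4·row B = (4, 1, −4)   [check: 1·24 − 4·5 = 4]
  5 = 1·4 + 1   → row D = row B − 1·row C = (1, −1, 5)   [check: −1·24 + 5·5 = 1]
  4 = 4·1 + 0   → remainder 0, stop. gcd = 1 (last nonzero row D).
The gcd is 1, so 5 is invertible mod 24. The last nonzero row gives −1·24 + 5·5 = 1, so t = 5. So 5^(−1) ≡ 5 (mod 24). Verify: 5 · 5 = 25 ≡ 1 (mod 24). ✓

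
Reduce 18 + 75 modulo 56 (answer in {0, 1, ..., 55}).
Reduce the summands first: 75 ≡ 19 (mod 56), so 18 + 75 ≡ 18 + 19 (mod 56). 18 + 19 = 37; 37 = 0·56 + 37, so (18 + 75) mod 56 = 37.

Final answer: 37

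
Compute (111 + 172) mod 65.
Reduce the summands first: 111 ≡ 46, 172 ≡ 42 (mod 65), so 111 + 172 ≡ 46 + 42 (mod 65). 46 + 42 = 88; 88 = 1·65 + 23, so (111 + 172) mod 65 = 23.

Final answer: 23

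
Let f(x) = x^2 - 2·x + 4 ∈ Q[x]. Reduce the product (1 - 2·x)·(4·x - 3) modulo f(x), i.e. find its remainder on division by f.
First multiply in Q[x] without reducing: a · b = -8·x^2 + 10·x - 3. Now divide by f(x) = x^2 - 2·x + 4, eliminating the leading term at each step:
  leading term -8·x^2: subtract (-8)·f(x) = -8·x^2 + 16·x - 32, leaving 29 - 6·x
The degree is now < 2, so this is the remainder. Hence a · b ≡ 29 - 6·x in Q[x]/(f).

Final answer: a · b ≡ 29 - 6·x (mod f(x))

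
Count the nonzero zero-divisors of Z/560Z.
Z/560Z has 367 nonzero zero-divisors

In Z/560Z each nonzero element is either a unit (gcd with 560 is 1) or a zero-divisor (gcd > 1). The number of units is φ(560): factorise 560 = 2^4 · 5 · 7, so φ(560) = (2^4 − 2^3) · (5 − 1) · (7 − 1) = 8 · 4 · 6 = 192. The nonzero elements number 560 − 1 = 559. Hence the nonzero zero-divisors number 559 − 192 = 367.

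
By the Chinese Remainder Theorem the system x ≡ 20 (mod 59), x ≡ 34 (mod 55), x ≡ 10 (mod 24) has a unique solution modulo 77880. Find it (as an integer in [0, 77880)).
The moduli 59, 55, 24 are pairwise coprime, so by the CRT there is a unique solution mod 59·55·24 = 77880.
Solve by successive substitution. Start with x ≡ 20 (mod 59).
  Combine with x ≡ 34 (mod 55): write x = 20 + 59·t and require 20 + 59·t ≡ 34 (mod 55), i.e. 59·t ≡ 34 − 20 ≡ 14 (mod 55). Since 59^(−1) ≡ 14 (mod 55) (59 ≡ 4 (mod 55)), t ≡ 14·14 ≡ 31 (mod 55). So x ≡ 20 + 59·31 = 1849 (mod 3245).
  Combine with x ≡ 10 (mod 24): write x = 1849 + 3245·t and require 1849 + 3245·t ≡ 10 (mod 24), i.e. 3245·t ≡ 10 − 1849 ≡ 9 (mod 24). Since 3245^(−1) ≡ 5 (mod 24) (3245 ≡ 5 (mod 24)), t ≡ 5·9 ≡ 21 (mod 24). So x ≡ 1849 + 3245·21 = 69994 (mod 77880).
Unique solution in [0, 77880): x = 69994.

Final answer: x ≡ 69994 (mod 77880); the representative in [0, 77880) is 69994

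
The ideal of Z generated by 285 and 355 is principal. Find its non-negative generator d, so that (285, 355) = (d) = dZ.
(285, 355) = (5); d = 5

In the PID Z, (a, b) is generated by gcd(a, b). Compute gcd(355, 285) with the extended Euclidean algorithm, tracking rows (r, s, t) with s·355 + t·285 = r:
  row A: (355, 1, 0)   [1·355 + 0·285 = 355]
  row B: (285, 0, 1)   [0·355 + 1·285 = 285]
  355 = 1·285 + 70   → row C = row A − 1·row B = (70, 1, −1)   [check: 1·355 − 1·285 = 70]
  285 = 4·70 + 5   → row D = row B − 4·row C = (5, −4, 5)   [check: −4·355 + 5·285 = 5]
  70 = 14·5 + 0   → remainder 0, stop. gcd = 5 (last nonzero row D).
So gcd(285, 355) = 5, with Bézout identity −4·355 + 5·285 = 5. Containment (⊇): the Bézout identity exhibits 5 as an element of (285, 355), giving (5) ⊆ (285, 355). Containment (⊆): since 5 | 285 and 5 | 355 (285 = 5·57, 355 = 5·71), every Z-linear combination of 285 and 355 is divisible by 5, so (285, 355) ⊆ (5). Therefore (285, 355) = (5), d = 5.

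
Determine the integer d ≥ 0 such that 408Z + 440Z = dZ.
In the PID Z, (a, b) is generated by gcd(a, b). Compute gcd(440, 408) with the extended Euclidean algorithm, tracking rows (r, s, t) with s·440 + t·408 = r:
  row A: (440, 1, 0)   [1·440 + 0·408 = 440]
  row B: (408, 0, 1)   [0·440 + 1·408 = 408]
  440 = 1·408 + 32   → row C = row A − 1·row B = (32, 1, −1)   [check: 1·440 − 1·408 = 32]
  408 = 12·32 + 24   → row D = row B − 12·row C = (24, −12, 13)   [check: −12·440 + 13·408 = 24]
  32 = 1·24 + 8   → row E = row C − 1·row D = (8, 13, −14)   [check: 13·440 − 14·408 = 8]
  24 = 3·8 + 0   → remainder 0, stop. gcd = 8 (last nonzero row E).
So gcd(408, 440) = 8, with Bézout identity 13·440 − 14·408 = 8. Containment (⊇): the Bézout identity exhibits 8 as an element of (408, 440), giving (8) ⊆ (408, 440). Containment (⊆): since 8 | 408 and 8 | 440 (408 = 8·51, 440 = 8·55), every Z-linear combination of 408 and 440 is divisible by 8, so (408, 440) ⊆ (8). Therefore (408, 440) = (8), d = 8.

Final answer: (408, 440) = (8); d = 8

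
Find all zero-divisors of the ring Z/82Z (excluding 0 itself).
An element a ∈ Z/82Z (with a ≠ 0) is a zero-divisor iff gcd(a, 82) > 1 (because a is a unit precisely when gcd(a, n) = 1, and in Z/nZ every nonzero, non-unit element is a zero-divisor). Scan a = 1, ..., 81 and keep those with gcd(a, 82) > 1:
  gcd(2, 82) = 2, gcd(4, 82) = 2, gcd(6, 82) = 2, gcd(8, 82) = 2, gcd(10, 82) = 2, gcd(12, 82) = 2, gcd(14, 82) = 2, gcd(16, 82) = 2, gcd(18, 82) = 2, gcd(20, 82) = 2, gcd(22, 82) = 2, gcd(24, 82) = 2, gcd(26, 82) = 2, gcd(28, 82) = 2, gcd(30, 82) = 2, gcd(32, 82) = 2, gcd(34, 82) = 2, gcd(36, 82) = 2, gcd(38, 82) = 2, gcd(40, 82) = 2, gcd(41, 82) = 41, gcd(42, 82) = 2, gcd(44, 82) = 2, gcd(46, 82) = 2, gcd(48, 82) = 2, gcd(50, 82) = 2, gcd(52, 82) = 2, gcd(54, 82) = 2, gcd(56, 82) = 2, gcd(58, 82) = 2, gcd(60, 82) = 2, gcd(62, 82) = 2, gcd(64, 82) = 2, gcd(66, 82) = 2, gcd(68, 82) = 2, gcd(70, 82) = 2, gcd(72, 82) = 2, gcd(74, 82) = 2, gcd(76, 82) = 2, gcd(78, 82) = 2, gcd(80, 82) = 2.
All other a ∈ {1, ..., 81} have gcd(a, 82) = 1 and are units. So the nonzero zero-divisors are exactly the 41 values of a appearing in this scan.

Final answer: nonzero zero-divisors of Z/82Z = {2, 4, 6, 8, 10, 12, 14, 16, 18, 20, 22, 24, 26, 28, 30, 32, 34, 36, 38, 40, 41, 42, 44, 46, 48, 50, 52, 54, 56, 58, 60, 62, 64, 66, 68, 70, 72, 74, 76, 78, 80}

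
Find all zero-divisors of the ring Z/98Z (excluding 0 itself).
An element a ∈ Z/98Z (with a ≠ 0) is a zero-divisor iff gcd(a, 98) > 1 (because a is a unit precisely when gcd(a, n) = 1, and in Z/nZ every nonzero, non-unit element is a zero-divisor). Scan a = 1, ..., 97 and keep those with gcd(a, 98) > 1:
  gcd(2, 98) = 2, gcd(4, 98) = 2, gcd(6, 98) = 2, gcd(7, 98) = 7, gcd(8, 98) = 2, gcd(10, 98) = 2, gcd(12, 98) = 2, gcd(14, 98) = 14, gcd(16, 98) = 2, gcd(18, 98) = 2, gcd(20, 98) = 2, gcd(21, 98) = 7, gcd(22, 98) = 2, gcd(24, 98) = 2, gcd(26, 98) = 2, gcd(28, 98) = 14, gcd(30, 98) = 2, gcd(32, 98) = 2, gcd(34, 98) = 2, gcd(35, 98) = 7, gcd(36, 98) = 2, gcd(38, 98) = 2, gcd(40, 98) = 2, gcd(42, 98) = 14, gcd(44, 98) = 2, gcd(46, 98) = 2, gcd(48, 98) = 2, gcd(49, 98) = 49, gcd(50, 98) = 2, gcd(52, 98) = 2, gcd(54, 98) = 2, gcd(56, 98) = 14, gcd(58, 98) = 2, gcd(60, 98) = 2, gcd(62, 98) = 2, gcd(63, 98) = 7, gcd(64, 98) = 2, gcd(66, 98) = 2, gcd(68, 98) = 2, gcd(70, 98) = 14, gcd(72, 98) = 2, gcd(74, 98) = 2, gcd(76, 98) = 2, gcd(77, 98) = 7, gcd(78, 98) = 2, gcd(80, 98) = 2, gcd(82, 98) = 2, gcd(84, 98) = 14, gcd(86, 98) = 2, gcd(88, 98) = 2, gcd(90, 98) = 2, gcd(91, 98) = 7, gcd(92, 98) = 2, gcd(94, 98) = 2, gcd(96, 98) = 2.
All other a ∈ {1, ..., 97} have gcd(a, 98) = 1 and are units. So the nonzero zero-divisors are exactly the 55 values of a appearing in this scan.

Final answer: nonzero zero-divisors of Z/98Z = {2, 4, 6, 7, 8, 10, 12, 14, 16, 18, 20, 21, 22, 24, 26, 28, 30, 32, 34, 35, 36, 38, 40, 42, 44, 46, 48, 49, 50, 52, 54, 56, 58, 60, 62, 63, 64, 66, 68, 70, 72, 74, 76, 77, 78, 80, 82, 84, 86, 88, 90, 91, 92, 94, 96}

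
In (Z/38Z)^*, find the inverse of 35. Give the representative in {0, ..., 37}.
35^(−1) ≡ 25 (mod 38)

Apply the extended Euclidean algorithm to (38, 35), tracking rows (r, s, t) with s·38 + t·35 = r. Each division r_prev = q·r_cur + r_new produces the new row as (previous row) − q·(current row):
  row A: (38, 1, 0)   [1·38 + 0·35 = 38]
  row B: (35, 0, 1)   [0·38 + 1·35 = 35]
  38 = 1·35 + 3   → row C = row A − 1·row B = (3, 1, −1)   [check: 1·38 − 1·35 = 3]
  35 = 11·3 + 2   → row D = row B − 11·row C = (2, −11, 12)   [check: −11·38 + 12·35 = 2]
  3 = 1·2 + 1   → row E = row C − 1·row D = (1, 12, −13)   [check: 12·38 − 13·35 = 1]
  2 = 2·1 + 0   → remainder 0, stop. gcd = 1 (last nonzero row E).
The gcd is 1, so 35 is invertible mod 38. The last nonzero row gives 12·38 − 13·35 = 1, so t = −13. So 35^(−1) ≡ −13 ≡ 25 (mod 38). Verify: 35 · 25 = 875 ≡ 1 (mod 38). ✓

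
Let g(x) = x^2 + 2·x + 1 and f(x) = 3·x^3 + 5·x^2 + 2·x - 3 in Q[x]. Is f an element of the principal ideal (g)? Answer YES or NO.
In Q[x] the ideal (g) consists of all multiples of g, so f ∈ (g) iff g | f, i.e. iff the remainder of f on division by g is 0. Divide f by g (g is monic, so eliminate the leading term of the running remainder at each step):
  leading term 3·x^3: subtract (3·x)·g(x) = 3·x^3 + 6·x^2 + 3·x, leaving -x^2 - x - 3
  leading term -x^2: subtract (-1)·g(x) = -x^2 - 2·x - 1, leaving x - 2
The remainder r(x) = x - 2 ≠ 0 (and deg r < deg g), so g ∤ f, i.e. f ∉ (g).

Final answer: NO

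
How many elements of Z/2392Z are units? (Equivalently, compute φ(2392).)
An element a ∈ Z/2392Z is a unit iff gcd(a, 2392) = 1, so the number of units is φ(2392). φ is multiplicative, with φ(p^e) = p^e − p^(e−1). Factorise 2392 = 2^3 · 13 · 23. Then
  φ(2392) = (2^3 − 2^2) · (13 − 1) · (23 − 1) = 4 · 12 · 22 = 1056.

Final answer: Z/2392Z has φ(2392) = 1056 units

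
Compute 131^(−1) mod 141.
Apply the extended Euclidean algorithm to (141, 131), tracking rows (r, s, t) with s·141 + t·131 = r. Each division r_prev = q·r_cur + r_new produces the new row as (previous row) − q·(current row):
  row A: (141, 1, 0)   [1·141 + 0·131 = 141]
  row B: (131, 0, 1)   [0·141 + 1·131 = 131]
  141 = 1·131 + 10   → row C = row A − 1·row B = (10, 1, −1)   [check: 1·141 − 1·131 = 10]
  131 = 13·10 + 1   → row D = row B − 13·row C = (1, −13, 14)   [check: −13·141 + 14·131 = 1]
  10 = 10·1 + 0   → remainder 0, stop. gcd = 1 (last nonzero row D).
The gcd is 1, so 131 is invertible mod 141. The last nonzero row gives −13·141 + 14·131 = 1, so t = 14. So 131^(−1) ≡ 14 (mod 141). Verify: 131 · 14 = 1834 ≡ 1 (mod 141). ✓

Final answer: 131^(−1) ≡ 14 (mod 141)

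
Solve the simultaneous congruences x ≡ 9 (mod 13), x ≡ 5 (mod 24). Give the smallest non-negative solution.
The moduli 13, 24 are pairwise coprime, so by the CRT there is a unique solution mod 13·24 = 312.
Solve by successive substitution. Start with x ≡ 9 (mod 13).
  Combine with x ≡ 5 (mod 24): write x = 9 + 13·t and require 9 + 13·t ≡ 5 (mod 24), i.e. 13·t ≡ 5 − 9 ≡ 20 (mod 24). Since 13^(−1) ≡ 13 (mod 24), t ≡ 13·20 ≡ 20 (mod 24). So x ≡ 9 + 13·20 = 269 (mod 312).
Unique solution in [0, 312): x = 269.

Final answer: x ≡ 269 (mod 312); the representative in [0, 312) is 269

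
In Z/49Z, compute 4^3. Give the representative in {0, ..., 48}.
15

Use repeated squaring. Binary(3) = 11. Walk through the bits of the exponent 3 left-to-right: at each bit after the leading one, square the running value, then multiply by 4 if the bit is 1 (always reducing mod 49):
  bit 1 = 1 (leading): start with 4.
  bit 2 = 1: square 4^2 = 16; bit is 1, so multiply 16·4 = 64 ≡ 15 (mod 49).
Final value: 4^3 ≡ 15 (mod 49).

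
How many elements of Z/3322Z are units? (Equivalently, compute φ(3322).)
An element a ∈ Z/3322Z is a unit iff gcd(a, 3322) = 1, so the number of units is φ(3322). φ is multiplicative, with φ(p^e) = p^e − p^(e−1). Factorise 3322 = 2 · 11 · 151. Then
  φ(3322) = (2 − 1) · (11 − 1) · (151 − 1) = 1 · 10 · 150 = 1500.

Final answer: Z/3322Z has φ(3322) = 1500 units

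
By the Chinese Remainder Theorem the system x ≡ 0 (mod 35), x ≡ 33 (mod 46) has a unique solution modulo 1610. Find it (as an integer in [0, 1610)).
x ≡ 1505 (mod 1610); the representative in [0, 1610) is 1505

The moduli 35, 46 are pairwise coprime, so by the CRT there is a unique solution mod 35·46 = 1610.
Solve by successive substitution. Start with x ≡ 0 (mod 35).
  Combine with x ≡ 33 (mod 46): write x = 35·t and require 35·t ≡ 33 (mod 46). Since 35^(−1) ≡ 25 (mod 46), t ≡ 25·33 ≡ 43 (mod 46). So x ≡ 35·43 = 1505 (mod 1610).
Unique solution in [0, 1610): x = 1505.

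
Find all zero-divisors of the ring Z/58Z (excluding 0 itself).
An element a ∈ Z/58Z (with a ≠ 0) is a zero-divisor iff gcd(a, 58) > 1 (because a is a unit precisely when gcd(a, n) = 1, and in Z/nZ every nonzero, non-unit element is a zero-divisor). Scan a = 1, ..., 57 and keep those with gcd(a, 58) > 1:
  gcd(2, 58) = 2, gcd(4, 58) = 2, gcd(6, 58) = 2, gcd(8, 58) = 2, gcd(10, 58) = 2, gcd(12, 58) = 2, gcd(14, 58) = 2, gcd(16, 58) = 2, gcd(18, 58) = 2, gcd(20, 58) = 2, gcd(22, 58) = 2, gcd(24, 58) = 2, gcd(26, 58) = 2, gcd(28, 58) = 2, gcd(29, 58) = 29, gcd(30, 58) = 2, gcd(32, 58) = 2, gcd(34, 58) = 2, gcd(36, 58) = 2, gcd(38, 58) = 2, gcd(40, 58) = 2, gcd(42, 58) = 2, gcd(44, 58) = 2, gcd(46, 58) = 2, gcd(48, 58) = 2, gcd(50, 58) = 2, gcd(52, 58) = 2, gcd(54, 58) = 2, gcd(56, 58) = 2.
All other a ∈ {1, ..., 57} have gcd(a, 58) = 1 and are units. So the nonzero zero-divisors are exactly the 29 values of a appearing in this scan.

Final answer: nonzero zero-divisors of Z/58Z = {2, 4, 6, 8, 10, 12, 14, 16, 18, 20, 22, 24, 26, 28, 29, 30, 32, 34, 36, 38, 40, 42, 44, 46, 48, 50, 52, 54, 56}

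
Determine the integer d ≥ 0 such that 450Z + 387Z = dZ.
(450, 387) = (9); d = 9

In the PID Z, (a, b) is generated by gcd(a, b). Compute gcd(450, 387) with the extended Euclidean algorithm, tracking rows (r, s, t) with s·450 + t·387 = r:
  row A: (450, 1, 0)   [1·450 + 0·387 = 450]
  row B: (387, 0, 1)   [0·450 + 1·387 = 387]
  450 = 1·387 + 63   → row C = row A − 1·row B = (63, 1, −1)   [check: 1·450 − 1·387 = 63]
  387 = 6·63 + 9   → row D = row B − 6·row C = (9, −6, 7)   [check: −6·450 + 7·387 = 9]
  63 = 7·9 + 0   → remainder 0, stop. gcd = 9 (last nonzero row D).
So gcd(450, 387) = 9, with Bézout identity −6·450 + 7·387 = 9. Containment (⊇): the Bézout identity exhibits 9 as an element of (450, 387), giving (9) ⊆ (450, 387). Containment (⊆): since 9 | 450 and 9 | 387 (450 = 9·50, 387 = 9·43), every Z-linear combination of 450 and 387 is divisible by 9, so (450, 387) ⊆ (9). Therefore (450, 387) = (9), d = 9.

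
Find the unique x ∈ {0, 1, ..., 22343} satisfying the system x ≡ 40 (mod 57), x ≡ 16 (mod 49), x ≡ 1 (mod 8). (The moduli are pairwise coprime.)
The moduli 57, 49, 8 are pairwise coprime, so by the CRT there is a unique solution mod 57·49·8 = 22344.
Solve by successive substitution. Start with x ≡ 40 (mod 57).
  Combine with x ≡ 16 (mod 49): write x = 40 + 57·t and require 40 + 57·t ≡ 16 (mod 49), i.e. 57·t ≡ 16 − 40 ≡ 25 (mod 49). Since 57^(−1) ≡ 43 (mod 49) (57 ≡ 8 (mod 49)), t ≡ 43·25 ≡ 46 (mod 49). So x ≡ 40 + 57·46 = 2662 (mod 2793).
  Combine with x ≡ 1 (mod 8): write x = 2662 + 2793·t and require 2662 + 2793·t ≡ 1 (mod 8), i.e. 2793·t ≡ 1 − 2662 ≡ 3 (mod 8). Since 2793^(−1) ≡ 1 (mod 8) (2793 ≡ 1 (mod 8)), t ≡ 1·3 ≡ 3 (mod 8). So x ≡ 2662 + 2793·3 = 11041 (mod 22344).
Unique solution in [0, 22344): x = 11041.

Final answer: x ≡ 11041 (mod 22344); the representative in [0, 22344) is 11041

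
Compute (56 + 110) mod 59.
Reduce the summands first: 110 ≡ 51 (mod 59), so 56 + 110 ≡ 56 + 51 (mod 59). 56 + 51 = 107; 107 = 1·59 + 48, so (56 + 110) mod 59 = 48.

Final answer: 48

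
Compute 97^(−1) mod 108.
97^(−1) ≡ 49 (mod 108)

Apply the extended Euclidean algorithm to (108, 97), tracking rows (r, s, t) with s·108 + t·97 = r. Each division r_prev = q·r_cur + r_new produces the new row as (previous row) − q·(current row):
  row A: (108, 1, 0)   [1·108 + 0·97 = 108]
  row B: (97, 0, 1)   [0·108 + 1·97 = 97]
  108 = 1·97 + 11   → row C = row A − 1·row B = (11, 1, −1)   [check: 1·108 − 1·97 = 11]
  97 = 8·11 + 9   → row D = row B − 8·row C = (9, −8, 9)   [check: −8·108 + 9·97 = 9]
  11 = 1·9 + 2   → row E = row C − 1·row D = (2, 9, −10)   [check: 9·108 − 10·97 = 2]
  9 = 4·2 + 1   → row F = row D − 4·row E = (1, −44, 49)   [check: −44·108 + 49·97 = 1]
  2 = 2·1 + 0   → remainder 0, stop. gcd = 1 (last nonzero row F).
The gcd is 1, so 97 is invertible mod 108. The last nonzero row gives −44·108 + 49·97 = 1, so t = 49. So 97^(−1) ≡ 49 (mod 108). Verify: 97 · 49 = 4753 ≡ 1 (mod 108). ✓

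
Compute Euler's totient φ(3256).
φ is multiplicative, with φ(p^e) = p^e − p^(e−1). Factorise 3256 = 2^3 · 11 · 37. Then
  φ(3256) = (2^3 − 2^2) · (11 − 1) · (37 − 1) = 4 · 10 · 36 = 1440.

Final answer: φ(3256) = 1440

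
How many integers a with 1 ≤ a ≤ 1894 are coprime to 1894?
The number of a ∈ {1, ..., 1894} with gcd(a, 1894) = 1 is by definition Euler's totient φ(1894). φ is multiplicative, with φ(p^e) = p^e − p^(e−1). Factorise 1894 = 2 · 947. Then
  φ(1894) = (2 − 1) · (947 − 1) = 1 · 946 = 946.
So there are 946 such integers.

Final answer: 946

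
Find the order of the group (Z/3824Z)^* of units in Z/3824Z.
(Z/3824Z)^* consists of the classes a with gcd(a, 3824) = 1, so its order is φ(3824). φ is multiplicative, with φ(p^e) = p^e − p^(e−1). Factorise 3824 = 2^4 · 239. Then
  φ(3824) = (2^4 − 2^3) · (239 − 1) = 8 · 238 = 1904.
Thus |(Z/3824Z)^*| = 1904.

Final answer: |(Z/3824Z)^*| = 1904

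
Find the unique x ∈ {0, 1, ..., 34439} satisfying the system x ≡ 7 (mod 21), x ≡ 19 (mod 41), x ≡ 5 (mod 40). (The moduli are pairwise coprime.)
The moduli 21, 41, 40 are pairwise coprime, so by the CRT there is a unique solution mod 21·41·40 = 34440.
Solve by successive substitution. Start with x ≡ 7 (mod 21).
  Combine with x ≡ 19 (mod 41): write x = 7 + 21·t and require 7 + 21·t ≡ 19 (mod 41), i.e. 21·t ≡ 19 − 7 ≡ 12 (mod 41). Since 21^(−1) ≡ 2 (mod 41), t ≡ 2·12 ≡ 24 (mod 41). So x ≡ 7 + 21·24 = 511 (mod 861).
  Combine with x ≡ 5 (mod 40): write x = 511 + 861·t and require 511 + 861·t ≡ 5 (mod 40), i.e. 861·t ≡ 5 − 511 ≡ 14 (mod 40). Since 861^(−1) ≡ 21 (mod 40) (861 ≡ 21 (mod 40)), t ≡ 21·14 ≡ 14 (mod 40). So x ≡ 511 + 861·14 = 12565 (mod 34440).
Unique solution in [0, 34440): x = 12565.

Final answer: x ≡ 12565 (mod 34440); the representative in [0, 34440) is 12565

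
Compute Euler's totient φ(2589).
φ(2589) = 1724

φ is multiplicative, with φ(p^e) = p^e − p^(e−1). Factorise 2589 = 3 · 863. Then
  φ(2589) = (3 − 1) · (863 − 1) = 2 · 862 = 1724.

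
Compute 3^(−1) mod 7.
3^(−1) ≡ 5 (mod 7)

Apply the extended Euclidean algorithm to (7, 3), tracking rows (r, s, t) with s·7 + t·3 = r. Each division r_prev = q·r_cur + r_new produces the new row as (previous row) − q·(current row):
  row A: (7, 1, 0)   [1·7 + 0·3 = 7]
  row B: (3, 0, 1)   [0·7 + 1·3 = 3]
  7 = 2·3 + 1   → row C = row A − 2·row B = (1, 1, −2)   [check: 1·7 − 2·3 = 1]
  3 = 3·1 + 0   → remainder 0, stop. gcd = 1 (last nonzero row C).
The gcd is 1, so 3 is invertible mod 7. The last nonzero row gives 1·7 − 2·3 = 1, so t = −2. So 3^(−1) ≡ −2 ≡ 5 (mod 7). Verify: 3 · 5 = 15 ≡ 1 (mod 7). ✓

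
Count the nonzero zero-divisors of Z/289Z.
In Z/289Z each nonzero element is either a unit (gcd with 289 is 1) or a zero-divisor (gcd > 1). The number of units is φ(289): factorise 289 = 17^2, so φ(289) = (17^2 − 17^1) = 272 = 272. The nonzero elements number 289 − 1 = 288. Hence the nonzero zero-divisors number 288 − 272 = 16.

Final answer: Z/289Z has 16 nonzero zero-divisors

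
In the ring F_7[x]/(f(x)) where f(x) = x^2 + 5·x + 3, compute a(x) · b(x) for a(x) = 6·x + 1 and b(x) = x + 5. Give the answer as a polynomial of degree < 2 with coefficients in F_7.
a · b ≡ x + 1 (mod f(x))

Multiply as integer polynomials: a · b = 6·x^2 + 31·x + 5. Reducing coefficients mod 7: a · b ≡ 6·x^2 + 3·x + 5. Now divide by f(x) = x^2 + 5·x + 3 in F_7[x], eliminating the leading term at each step:
  leading term 6·x^2: subtract (6)·f(x) = 6·x^2 + 2·x + 4, leaving x + 1 (coefficients mod 7)
The degree is now < 2, so this is the remainder. Hence a · b ≡ x + 1 in F_7[x]/(f).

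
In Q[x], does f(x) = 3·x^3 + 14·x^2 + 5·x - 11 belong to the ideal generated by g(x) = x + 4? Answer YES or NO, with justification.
NO

In Q[x] the ideal (g) consists of all multiples of g, so f ∈ (g) iff g | f, i.e. iff the remainder of f on division by g is 0. Divide f by g (g is monic, so eliminate the leading term of the running remainder at each step):
  leading term 3·x^3: subtract (3·x^2)·g(x) = 3·x^3 + 12·x^2, leaving 2·x^2 + 5·x - 11
  leading term 2·x^2: subtract (2·x)·g(x) = 2·x^2 + 8·x, leaving -3·x - 11
  leading term -3·x: subtract (-3)·g(x) = -3·x - 12, leaving 1
The remainder r(x) = 1 ≠ 0 (and deg r < deg g), so g ∤ f, i.e. f ∉ (g).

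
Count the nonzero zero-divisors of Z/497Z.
In Z/497Z each nonzero element is either a unit (gcd with 497 is 1) or a zero-divisor (gcd > 1). The number of units is φ(497): factorise 497 = 7 · 71, so φ(497) = (7 − 1) · (71 − 1) = 6 · 70 = 420. The nonzero elements number 497 − 1 = 496. Hence the nonzero zero-divisors number 496 − 420 = 76.

Final answer: Z/497Z has 76 nonzero zero-divisors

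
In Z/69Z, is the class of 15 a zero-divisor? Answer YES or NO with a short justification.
YES

gcd(15, 69) = 3 > 1, so 15 is not a unit in Z/69Z. In Z/nZ every nonzero non-unit is a zero-divisor: explicitly, take b = 69/gcd = 23 ≠ 0 (mod 69); then 15·23 = 345 = 5·69, i.e. 15·23 ≡ 0 (mod 69). So 15 is a zero-divisor.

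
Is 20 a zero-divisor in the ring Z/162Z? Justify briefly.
YES

gcd(20, 162) = 2 > 1, so 20 is not a unit in Z/162Z. In Z/nZ every nonzero non-unit is a zero-divisor: explicitly, take b = 162/gcd = 81 ≠ 0 (mod 162); then 20·81 = 1620 = 10·162, i.e. 20·81 ≡ 0 (mod 162). So 20 is a zero-divisor.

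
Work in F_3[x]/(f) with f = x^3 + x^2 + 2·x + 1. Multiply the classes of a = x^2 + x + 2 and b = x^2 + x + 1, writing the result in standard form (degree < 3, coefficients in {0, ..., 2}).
Multiply as integer polynomials: a · b = x^4 + 2·x^3 + 4·x^2 + 3·x + 2. Reducing coefficients mod 3: a · b ≡ x^4 + 2·x^3 + x^2 + 2. Now divide by f(x) = x^3 + x^2 + 2·x + 1 in F_3[x], eliminating the leading term at each step:
  leading term x^4: subtract (x)·f(x) = x^4 + x^3 + 2·x^2 + x, leaving x^3 + 2·x^2 + 2·x + 2 (coefficients mod 3)
  leading term x^3: subtract (1)·f(x) = x^3 + x^2 + 2·x + 1, leaving x^2 + 1 (coefficients mod 3)
The degree is now < 3, so this is the remainder. Hence a · b ≡ x^2 + 1 in F_3[x]/(f).

Final answer: a · b ≡ x^2 + 1 (mod f(x))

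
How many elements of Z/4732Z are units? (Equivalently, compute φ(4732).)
An element a ∈ Z/4732Z is a unit iff gcd(a, 4732) = 1, so the number of units is φ(4732). φ is multiplicative, with φ(p^e) = p^e − p^(e−1). Factorise 4732 = 2^2 · 7 · 13^2. Then
  φ(4732) = (2^2 − 2^1) · (7 − 1) · (13^2 − 13^1) = 2 · 6 · 156 = 1872.

Final answer: Z/4732Z has φ(4732) = 1872 units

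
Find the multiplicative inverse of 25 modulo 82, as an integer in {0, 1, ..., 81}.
Apply the extended Euclidean algorithm to (82, 25), tracking rows (r, s, t) with s·82 + t·25 = r. Each division r_prev = q·r_cur + r_new produces the new row as (previous row) − q·(current row):
  row A: (82, 1, 0)   [1·82 + 0·25 = 82]
  row B: (25, 0, 1)   [0·82 + 1·25 = 25]
  82 = 3·25 + 7   → row C = row A − 3·row B = (7, 1, −3)   [check: 1·82 − 3·25 = 7]
  25 = 3·7 + 4   → row D = row B − 3·row C = (4, −3, 10)   [check: −3·82 + 10·25 = 4]
  7 = 1·4 + 3   → row E = row C − 1·row D = (3, 4, −13)   [check: 4·82 − 13·25 = 3]
  4 = 1·3 + 1   → row F = row D − 1·row E = (1, −7, 23)   [check: −7·82 + 23·25 = 1]
  3 = 3·1 + 0   → remainder 0, stop. gcd = 1 (last nonzero row F).
The gcd is 1, so 25 is invertible mod 82. The last nonzero row gives −7·82 + 23·25 = 1, so t = 23. So 25^(−1) ≡ 23 (mod 82). Verify: 25 · 23 = 575 ≡ 1 (mod 82). ✓

Final answer: 25^(−1) ≡ 23 (mod 82)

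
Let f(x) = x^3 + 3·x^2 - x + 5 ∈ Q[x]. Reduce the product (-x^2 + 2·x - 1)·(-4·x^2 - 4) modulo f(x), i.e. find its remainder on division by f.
a · b ≡ 72·x^2 - 48·x + 104 (mod f(x))

First multiply in Q[x] without reducing: a · b = 4·x^4 - 8·x^3 + 8·x^2 - 8·x + 4. Now divide by f(x) = x^3 + 3·x^2 - x + 5, eliminating the leading term at each step:
  leading term 4·x^4: subtract (4·x)·f(x) = 4·x^4 + 12·x^3 - 4·x^2 + 20·x, leaving -20·x^3 + 12·x^2 - 28·x + 4
  leading term -20·x^3: subtract (-20)·f(x) = -20·x^3 - 60·x^2 + 20·x - 100, leaving 72·x^2 - 48·x + 104
The degree is now < 3, so this is the remainder. Hence a · b ≡ 72·x^2 - 48·x + 104 in Q[x]/(f).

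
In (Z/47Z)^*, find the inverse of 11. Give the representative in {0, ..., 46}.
11^(−1) ≡ 30 (mod 47)

Apply the extended Euclidean algorithm to (47, 11), tracking rows (r, s, t) with s·47 + t·11 = r. Each division r_prev = q·r_cur + r_new produces the new row as (previous row) − q·(current row):
  row A: (47, 1, 0)   [1·47 + 0·11 = 47]
  row B: (11, 0, 1)   [0·47 + 1·11 = 11]
  47 = 4·11 + 3   → row C = row A − 4·row B = (3, 1, −4)   [check: 1·47 − 4·11 = 3]
  11 = 3·3 + 2   → row D = row B − 3·row C = (2, −3, 13)   [check: −3·47 + 13·11 = 2]
  3 = 1·2 + 1   → row E = row C − 1·row D = (1, 4, −17)   [check: 4·47 − 17·11 = 1]
  2 = 2·1 + 0   → remainder 0, stop. gcd = 1 (last nonzero row E).
The gcd is 1, so 11 is invertible mod 47. The last nonzero row gives 4·47 − 17·11 = 1, so t = −17. So 11^(−1) ≡ −17 ≡ 30 (mod 47). Verify: 11 · 30 = 330 ≡ 1 (mod 47). ✓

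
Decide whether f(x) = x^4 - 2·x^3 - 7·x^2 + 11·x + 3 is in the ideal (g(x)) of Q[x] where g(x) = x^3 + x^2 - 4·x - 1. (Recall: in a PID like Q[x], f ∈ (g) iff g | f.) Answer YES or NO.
In Q[x] the ideal (g) consists of all multiples of g, so f ∈ (g) iff g | f, i.e. iff the remainder of f on division by g is 0. Divide f by g (g is monic, so eliminate the leading term of the running remainder at each step):
  leading term x^4: subtract (x)·g(x) = x^4 + x^3 - 4·x^2 - x, leaving -3·x^3 - 3·x^2 + 12·x + 3
  leading term -3·x^3: subtract (-3)·g(x) = -3·x^3 - 3·x^2 + 12·x + 3, leaving 0
The remainder is 0, so f(x) = g(x) · h(x) with h(x) = x - 3. Hence g | f, i.e. f ∈ (g).

Final answer: YES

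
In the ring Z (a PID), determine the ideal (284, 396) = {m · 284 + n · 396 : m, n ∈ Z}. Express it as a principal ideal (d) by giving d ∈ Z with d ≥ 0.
In the PID Z, (a, b) is generated by gcd(a, b). Compute gcd(396, 284) with the extended Euclidean algorithm, tracking rows (r, s, t) with s·396 + t·284 = r:
  row A: (396, 1, 0)   [1·396 + 0·284 = 396]
  row B: (284, 0, 1)   [0·396 + 1·284 = 284]
  396 = 1·284 + 112   → row C = row A − 1·row B = (112, 1, −1)   [check: 1·396 − 1·284 = 112]
  284 = 2·112 + 60   → row D = row B − 2·row C = (60, −2, 3)   [check: −2·396 + 3·284 = 60]
  112 = 1·60 + 52   → row E = row C − 1·row D = (52, 3, −4)   [check: 3·396 − 4·284 = 52]
  60 = 1·52 + 8   → row F = row D − 1·row E = (8, −5, 7)   [check: −5·396 + 7·284 = 8]
  52 = 6·8 + 4   → row G = row E − 6·row F = (4, 33, −46)   [check: 33·396 − 46·284 = 4]
  8 = 2·4 + 0   → remainder 0, stop. gcd = 4 (last nonzero row G).
So gcd(284, 396) = 4, with Bézout identity 33·396 − 46·284 = 4. Containment (⊇): the Bézout identity exhibits 4 as an element of (284, 396), giving (4) ⊆ (284, 396). Containment (⊆): since 4 | 284 and 4 | 396 (284 = 4·71, 396 = 4·99), every Z-linear combination of 284 and 396 is divisible by 4, so (284, 396) ⊆ (4). Therefore (284, 396) = (4), d = 4.

Final answer: (284, 396) = (4); d = 4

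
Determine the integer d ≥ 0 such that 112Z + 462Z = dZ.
(112, 462) = (14); d = 14

In the PID Z, (a, b) is generated by gcd(a, b). Compute gcd(462, 112) with the extended Euclidean algorithm, tracking rows (r, s, t) with s·462 + t·112 = r:
  row A: (462, 1, 0)   [1·462 + 0·112 = 462]
  row B: (112, 0, 1)   [0·462 + 1·112 = 112]
  462 = 4·112 + 14   → row C = row A − 4·row B = (14, 1, −4)   [check: 1·462 − 4·112 = 14]
  112 = 8·14 + 0   → remainder 0, stop. gcd = 14 (last nonzero row C).
So gcd(112, 462) = 14, with Bézout identity 1·462 − 4·112 = 14. Containment (⊇): the Bézout identity exhibits 14 as an element of (112, 462), giving (14) ⊆ (112, 462). Containment (⊆): since 14 | 112 and 14 | 462 (112 = 14·8, 462 = 14·33), every Z-linear combination of 112 and 462 is divisible by 14, so (112, 462) ⊆ (14). Therefore (112, 462) = (14), d = 14.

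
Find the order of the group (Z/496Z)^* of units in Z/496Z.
(Z/496Z)^* consists of the classes a with gcd(a, 496) = 1, so its order is φ(496). φ is multiplicative, with φ(p^e) = p^e − p^(e−1). Factorise 496 = 2^4 · 31. Then
  φ(496) = (2^4 − 2^3) · (31 − 1) = 8 · 30 = 240.
Thus |(Z/496Z)^*| = 240.

Final answer: |(Z/496Z)^*| = 240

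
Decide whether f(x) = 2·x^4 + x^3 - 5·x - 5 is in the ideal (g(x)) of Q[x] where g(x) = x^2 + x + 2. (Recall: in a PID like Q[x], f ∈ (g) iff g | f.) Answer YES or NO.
In Q[x] the ideal (g) consists of all multiples of g, so f ∈ (g) iff g | f, i.e. iff the remainder of f on division by g is 0. Divide f by g (g is monic, so eliminate the leading term of the running remainder at each step):
  leading term 2·x^4: subtract (2·x^2)·g(x) = 2·x^4 + 2·x^3 + 4·x^2, leaving -x^3 - 4·x^2 - 5·x - 5
  leading term -x^3: subtract (-x)·g(x) = -x^3 - x^2 - 2·x, leaving -3·x^2 - 3·x - 5
  leading term -3·x^2: subtract (-3)·g(x) = -3·x^2 - 3·x - 6, leaving 1
The remainder r(x) = 1 ≠ 0 (and deg r < deg g), so g ∤ f, i.e. f ∉ (g).

Final answer: NO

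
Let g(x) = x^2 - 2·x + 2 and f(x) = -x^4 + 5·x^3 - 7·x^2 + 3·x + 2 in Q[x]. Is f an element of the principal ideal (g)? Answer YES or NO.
In Q[x] the ideal (g) consists of all multiples of g, so f ∈ (g) iff g | f, i.e. iff the remainder of f on division by g is 0. Divide f by g (g is monic, so eliminate the leading term of the running remainder at each step):
  leading term -x^4: subtract (-x^2)·g(x) = -x^4 + 2·x^3 - 2·x^2, leaving 3·x^3 - 5·x^2 + 3·x + 2
  leading term 3·x^3: subtract (3·x)·g(x) = 3·x^3 - 6·x^2 + 6·x, leaving x^2 - 3·x + 2
  leading term x^2: subtract (1)·g(x) = x^2 - 2·x + 2, leaving -x
The remainder r(x) = -x ≠ 0 (and deg r < deg g), so g ∤ f, i.e. f ∉ (g).

Final answer: NO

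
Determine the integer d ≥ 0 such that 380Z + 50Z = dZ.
In the PID Z, (a, b) is generated by gcd(a, b). Compute gcd(380, 50) with the extended Euclidean algorithm, tracking rows (r, s, t) with s·380 + t·50 = r:
  row A: (380, 1, 0)   [1·380 + 0·50 = 380]
  row B: (50, 0, 1)   [0·380 + 1·50 = 50]
  380 = 7·50 + 30   → row C = row A − 7·row B = (30, 1, −7)   [check: 1·380 − 7·50 = 30]
  50 = 1·30 + 20   → row D = row B − 1·row C = (20, −1, 8)   [check: −1·380 + 8·50 = 20]
  30 = 1·20 + 10   → row E = row C − 1·row D = (10, 2, −15)   [check: 2·380 − 15·50 = 10]
  20 = 2·10 + 0   → remainder 0, stop. gcd = 10 (last nonzero row E).
So gcd(380, 50) = 10, with Bézout identity 2·380 − 15·50 = 10. Containment (⊇): the Bézout identity exhibits 10 as an element of (380, 50), giving (10) ⊆ (380, 50). Containment (⊆): since 10 | 380 and 10 | 50 (380 = 10·38, 50 = 10·5), every Z-linear combination of 380 and 50 is divisible by 10, so (380, 50) ⊆ (10). Therefore (380, 50) = (10), d = 10.

Final answer: (380, 50) = (10); d = 10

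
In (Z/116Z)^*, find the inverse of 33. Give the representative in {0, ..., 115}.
Apply the extended Euclidean algorithm to (116, 33), tracking rows (r, s, t) with s·116 + t·33 = r. Each division r_prev = q·r_cur + r_new produces the new row as (previous row) − q·(current row):
  row A: (116, 1, 0)   [1·116 + 0·33 = 116]
  row B: (33, 0, 1)   [0·116 + 1·33 = 33]
  116 = 3·33 + 17   → row C = row A − 3·row B = (17, 1, −3)   [check: 1·116 − 3·33 = 17]
  33 = 1·17 + 16   → row D = row B − 1·row C = (16, −1, 4)   [check: −1·116 + 4·33 = 16]
  17 = 1·16 + 1   → row E = row C − 1·row D = (1, 2, −7)   [check: 2·116 − 7·33 = 1]
  16 = 16·1 + 0   → remainder 0, stop. gcd = 1 (last nonzero row E).
The gcd is 1, so 33 is invertible mod 116. The last nonzero row gives 2·116 − 7·33 = 1, so t = −7. So 33^(−1) ≡ −7 ≡ 109 (mod 116). Verify: 33 · 109 = 3597 ≡ 1 (mod 116). ✓

Final answer: 33^(−1) ≡ 109 (mod 116)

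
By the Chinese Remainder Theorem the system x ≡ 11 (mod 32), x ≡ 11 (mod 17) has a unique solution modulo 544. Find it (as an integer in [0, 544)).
The moduli 32, 17 are pairwise coprime, so by the CRT there is a unique solution mod 32·17 = 544.
Solve by successive substitution. Start with x ≡ 11 (mod 32).
  Combine with x ≡ 11 (mod 17): write x = 11 + 32·t and require 11 + 32·t ≡ 11 (mod 17), i.e. 32·t ≡ 11 − 11 ≡ 0 (mod 17). Since 32^(−1) ≡ 8 (mod 17) (32 ≡ 15 (mod 17)), t ≡ 8·0 ≡ 0 (mod 17). So x ≡ 11 + 32·0 = 11 (mod 544).
Unique solution in [0, 544): x = 11.

Final answer: x ≡ 11 (mod 544); the representative in [0, 544) is 11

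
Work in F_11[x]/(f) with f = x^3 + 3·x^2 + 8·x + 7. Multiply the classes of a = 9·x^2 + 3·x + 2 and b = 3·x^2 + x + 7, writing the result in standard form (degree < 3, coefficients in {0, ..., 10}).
a · b ≡ x^2 + 8·x + 4 (mod f(x))

Multiply as integer polynomials: a · b = 27·x^4 + 18·x^3 + 72·x^2 + 23·x + 14. Reducing coefficients mod 11: a · b ≡ 5·x^4 + 7·x^3 + 6·x^2 + x + 3. Now divide by f(x) = x^3 + 3·x^2 + 8·x + 7 in F_11[x], eliminating the leading term at each step:
  leading term 5·x^4: subtract (5·x)·f(x) = 5·x^4 + 4·x^3 + 7·x^2 + 2·x, leaving 3·x^3 + 10·x^2 + 10·x + 3 (coefficients mod 11)
  leading term 3·x^3: subtract (3)·f(x) = 3·x^3 + 9·x^2 + 2·x + 10, leaving x^2 + 8·x + 4 (coefficients mod 11)
The degree is now < 3, so this is the remainder. Hence a · b ≡ x^2 + 8·x + 4 in F_11[x]/(f).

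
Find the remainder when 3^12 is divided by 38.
Use repeated squaring. Binary(12) = 1100. Walk through the bits of the exponent 12 left-to-right: at each bit after the leading one, square the running value, then multiply by 3 if the bit is 1 (always reducing mod 38):
  bit 1 = 1 (leading): start with 3.
  bit 2 = 1: square 3^2 = 9; bit is 1, so multiply 9·3 = 27 (mod 38).
  bit 3 = 0: square 27^2 = 729 ≡ 7 (mod 38).
  bit 4 = 0: square 7^2 = 49 ≡ 11 (mod 38).
Final value: 3^12 ≡ 11 (mod 38).

Final answer: 11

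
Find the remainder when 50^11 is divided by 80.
Use repeated squaring. Binary(11) = 1011. Walk through the bits of the exponent 11 left-to-right: at each bit after the leading one, square the running value, then multiply by 50 if the bit is 1 (always reducing mod 80):
  bit 1 = 1 (leading): start with 50.
  bit 2 = 0: square 50^2 = 2500 ≡ 20 (mod 80).
  bit 3 = 1: square 20^2 = 400 ≡ 0; bit is 1, so multiply 0·50 = 0 (mod 80).
  bit 4 = 1: square 0^2 = 0; bit is 1, so multiply 0·50 = 0 (mod 80).
Final value: 50^11 ≡ 0 (mod 80).

Final answer: 0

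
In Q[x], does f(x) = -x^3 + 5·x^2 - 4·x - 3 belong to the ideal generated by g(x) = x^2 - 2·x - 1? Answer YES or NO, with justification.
NO

In Q[x] the ideal (g) consists of all multiples of g, so f ∈ (g) iff g | f, i.e. iff the remainder of f on division by g is 0. Divide f by g (g is monic, so eliminate the leading term of the running remainder at each step):
  leading term -x^3: subtract (-x)·g(x) = -x^3 + 2·x^2 + x, leaving 3·x^2 - 5·x - 3
  leading term 3·x^2: subtract (3)·g(x) = 3·x^2 - 6·x - 3, leaving x
The remainder r(x) = x ≠ 0 (and deg r < deg g), so g ∤ f, i.e. f ∉ (g).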